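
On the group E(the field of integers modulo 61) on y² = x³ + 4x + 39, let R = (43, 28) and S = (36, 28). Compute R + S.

(43, 28) + (36, 28). λ = (28 - 28)/(36 - 43) ≡ 0/54 mod 61. 54⁻¹ ≡ 26 (mod 61) since 54·26 = 1404 ≡ 1, so λ ≡ 0.
  x = λ² - 43 - 36 = 0 - 79 ≡ 43; y = λ·(43 - 43) - 28 ≡ 33. → (43, 33)

(43, 33)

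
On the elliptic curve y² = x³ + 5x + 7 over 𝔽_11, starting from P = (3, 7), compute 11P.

(2, 6)

Double-and-add on 11 = (1011)₂. Start with P = (3, 7) for the leading 1-bit.
double: tangent at (3, 7): λ = (3·3² + 5)/(2·7) ≡ 10/3. 3⁻¹ ≡ 4 (mod 11), so λ ≡ 10·4 ≡ 7.
  x = λ² - 3 - 3 = 49 - 6 ≡ 10; y = λ·(3 - 10) - 7 ≡ 10. → (10, 10)
double: tangent at (10, 10): λ = (3·10² + 5)/(2·10) ≡ 8/9. 9⁻¹ ≡ 5 (mod 11), so λ ≡ 8·5 ≡ 7.
  x = λ² - 10 - 10 = 49 - 20 ≡ 7; y = λ·(10 - 7) - 10 ≡ 0. → (7, 0)
add P: (7, 0) + (3, 7). λ = (7 - 0)/(3 - 7) ≡ 7/7 mod 11. 7⁻¹ ≡ 8 (mod 11) since 7·8 = 56 ≡ 1, so λ ≡ 1.
  x = λ² - 7 - 3 = 1 - 10 ≡ 2; y = λ·(7 - 2) - 0 ≡ 5. → (2, 5)
double: tangent at (2, 5): λ = (3·2² + 5)/(2·5) ≡ 6/10. 10⁻¹ ≡ 10 (mod 11) since 10·10 = 100 ≡ 1, so λ ≡ 6·10 ≡ 5.
  x = λ² - 2 - 2 = 25 - 4 ≡ 10; y = λ·(2 - 10) - 5 ≡ 10. → (10, 10)
add P: (10, 10) + (3, 7). λ = (7 - 10)/(3 - 10) ≡ 8/4 mod 11. 4⁻¹ ≡ 3 (mod 11), so λ ≡ 2.
  x = λ² - 10 - 3 = 4 - 13 ≡ 2; y = λ·(10 - 2) - 10 ≡ 6. → (2, 6)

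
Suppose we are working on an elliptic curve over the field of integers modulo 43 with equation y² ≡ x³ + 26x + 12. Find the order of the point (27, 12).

9

2P: tangent at (27, 12): λ = (3·27² + 26)/(2·12) ≡ 20/24. 24⁻¹ ≡ 9 (mod 43), so λ ≡ 20·9 ≡ 8.
  x = λ² - 27 - 27 = 64 - 54 ≡ 10; y = λ·(27 - 10) - 12 ≡ 38. → (10, 38)
3P: (10, 38) + (27, 12). λ = (12 - 38)/(27 - 10) ≡ 17/17 mod 43. 17⁻¹ ≡ 38 (mod 43) since 17·38 = 646 ≡ 1, so λ ≡ 1.
  x = λ² - 10 - 27 = 1 - 37 ≡ 7; y = λ·(10 - 7) - 38 ≡ 8. → (7, 8)
4P: (7, 8) + (27, 12). λ = (12 - 8)/(27 - 7) ≡ 4/20 mod 43. 20⁻¹ ≡ 28 (mod 43) since 20·28 = 560 ≡ 1, so λ ≡ 26.
  x = λ² - 7 - 27 = 676 - 34 ≡ 40; y = λ·(7 - 40) - 8 ≡ 37. → (40, 37)
5P: (40, 37) + (27, 12). λ = (12 - 37)/(27 - 40) ≡ 18/30 mod 43. 30⁻¹ ≡ 33 (mod 43), so λ ≡ 35.
  x = λ² - 40 - 27 = 1225 - 67 ≡ 40; y = λ·(40 - 40) - 37 ≡ 6. → (40, 6)
6P: (40, 6) + (27, 12). λ = (12 - 6)/(27 - 40) ≡ 6/30 mod 43. 30⁻¹ ≡ 33 (mod 43) since 30·33 = 990 ≡ 1, so λ ≡ 26.
  x = λ² - 40 - 27 = 676 - 67 ≡ 7; y = λ·(40 - 7) - 6 ≡ 35. → (7, 35)
7P: (7, 35) + (27, 12). λ = (12 - 35)/(27 - 7) ≡ 20/20 mod 43. 20⁻¹ ≡ 28 (mod 43), so λ ≡ 1.
  x = λ² - 7 - 27 = 1 - 34 ≡ 10; y = λ·(7 - 10) - 35 ≡ 5. → (10, 5)
8P: (10, 5) + (27, 12). λ = (12 - 5)/(27 - 10) ≡ 7/17 mod 43. 17⁻¹ ≡ 38 (mod 43), so λ ≡ 8.
  x = λ² - 10 - 27 = 64 - 37 ≡ 27; y = λ·(10 - 27) - 5 ≡ 31. → (27, 31)
9P: (27, 31) + (27, 12): same x and y₁ ≡ -y₂, so the sum is ∞.
9P = ∞, so the order is 9.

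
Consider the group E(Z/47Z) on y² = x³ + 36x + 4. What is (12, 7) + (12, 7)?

(0, 45)

tangent at (12, 7): λ = (3·12² + 36)/(2·7) ≡ 45/14. 14⁻¹ ≡ 37 (mod 47), so λ ≡ 45·37 ≡ 20.
  x = λ² - 12 - 12 = 400 - 24 ≡ 0; y = λ·(12 - 0) - 7 ≡ 45. → (0, 45)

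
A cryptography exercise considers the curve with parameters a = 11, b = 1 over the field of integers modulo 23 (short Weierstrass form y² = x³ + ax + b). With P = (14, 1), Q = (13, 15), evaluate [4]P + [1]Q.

(0, 22)

First 4P:
Repeated addition: build up to 4P.
2P: tangent at (14, 1): λ = (3·14² + 11)/(2·1) ≡ 1/2. 2⁻¹ ≡ 12 (mod 23) since 2·12 = 24 ≡ 1, so λ ≡ 1·12 ≡ 12.
  x = λ² - 14 - 14 = 144 - 28 ≡ 1; y = λ·(14 - 1) - 1 ≡ 17. → (1, 17)
3P: (1, 17) + (14, 1). λ = (1 - 17)/(14 - 1) ≡ 7/13 mod 23. 13⁻¹ ≡ 16 (mod 23), so λ ≡ 20.
  x = λ² - 1 - 14 = 400 - 15 ≡ 17; y = λ·(1 - 17) - 17 ≡ 8. → (17, 8)
4P: (17, 8) + (14, 1). λ = (1 - 8)/(14 - 17) ≡ 16/20 mod 23. 20⁻¹ ≡ 15 (mod 23) since 20·15 = 300 ≡ 1, so λ ≡ 10.
  x = λ² - 17 - 14 = 100 - 31 ≡ 0; y = λ·(17 - 0) - 8 ≡ 1. → (0, 1)
4P = (0, 1).
Finally 4P + Q:
(0, 1) + (13, 15). λ = (15 - 1)/(13 - 0) ≡ 14/13 mod 23. 13⁻¹ ≡ 16 (mod 23) since 13·16 = 208 ≡ 1, so λ ≡ 17.
  x = λ² - 0 - 13 = 289 - 13 ≡ 0; y = λ·(0 - 0) - 1 ≡ 22. → (0, 22)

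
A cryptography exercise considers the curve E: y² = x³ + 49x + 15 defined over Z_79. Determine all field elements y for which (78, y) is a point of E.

26, 53

x³ + 49x + 15 = 478389 ≡ 44 (mod 79).
Square roots of 44 mod 79: 26 and 53 (since 26² = 676 ≡ 44).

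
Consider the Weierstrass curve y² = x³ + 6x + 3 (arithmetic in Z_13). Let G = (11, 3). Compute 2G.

tangent at (11, 3): λ = (3·11² + 6)/(2·3) ≡ 5/6. 6⁻¹ ≡ 11 (mod 13), so λ ≡ 5·11 ≡ 3.
  x = λ² - 11 - 11 = 9 - 22 ≡ 0; y = λ·(11 - 0) - 3 ≡ 4. → (0, 4)

(0, 4)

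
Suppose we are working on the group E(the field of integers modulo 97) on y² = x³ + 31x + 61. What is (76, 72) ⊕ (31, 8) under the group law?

(69, 91)

(76, 72) + (31, 8). λ = (8 - 72)/(31 - 76) ≡ 33/52 mod 97. 52⁻¹ ≡ 28 (mod 97), so λ ≡ 51.
  x = λ² - 76 - 31 = 2601 - 107 ≡ 69; y = λ·(76 - 69) - 72 ≡ 91. → (69, 91)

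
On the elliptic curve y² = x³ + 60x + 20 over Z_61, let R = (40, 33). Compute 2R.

(58, 39)

tangent at (40, 33): λ = (3·40² + 60)/(2·33) ≡ 41/5. 5⁻¹ ≡ 49 (mod 61) since 5·49 = 245 ≡ 1, so λ ≡ 41·49 ≡ 57.
  x = λ² - 40 - 40 = 3249 - 80 ≡ 58; y = λ·(40 - 58) - 33 ≡ 39. → (58, 39)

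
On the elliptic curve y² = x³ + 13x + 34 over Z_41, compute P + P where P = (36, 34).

(6, 0)

tangent at (36, 34): λ = (3·36² + 13)/(2·34) ≡ 6/27. 27⁻¹ ≡ 38 (mod 41) since 27·38 = 1026 ≡ 1, so λ ≡ 6·38 ≡ 23.
  x = λ² - 36 - 36 = 529 - 72 ≡ 6; y = λ·(36 - 6) - 34 ≡ 0. → (6, 0)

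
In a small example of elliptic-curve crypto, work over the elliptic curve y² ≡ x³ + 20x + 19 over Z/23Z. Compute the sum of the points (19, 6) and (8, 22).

(8, 1)

(19, 6) + (8, 22). λ = (22 - 6)/(8 - 19) ≡ 16/12 mod 23. 12⁻¹ ≡ 2 (mod 23) since 12·2 = 24 ≡ 1, so λ ≡ 9.
  x = λ² - 19 - 8 = 81 - 27 ≡ 8; y = λ·(19 - 8) - 6 ≡ 1. → (8, 1)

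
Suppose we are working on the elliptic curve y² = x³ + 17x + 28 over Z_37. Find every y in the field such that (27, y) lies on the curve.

none

x³ + 17x + 28 = 20170 ≡ 5 (mod 37).
5 is a non-residue mod 37; no y exists.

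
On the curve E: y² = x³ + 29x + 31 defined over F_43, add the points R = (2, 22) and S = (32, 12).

(33, 17)

(2, 22) + (32, 12). λ = (12 - 22)/(32 - 2) ≡ 33/30 mod 43. 30⁻¹ ≡ 33 (mod 43), so λ ≡ 14.
  x = λ² - 2 - 32 = 196 - 34 ≡ 33; y = λ·(2 - 33) - 22 ≡ 17. → (33, 17)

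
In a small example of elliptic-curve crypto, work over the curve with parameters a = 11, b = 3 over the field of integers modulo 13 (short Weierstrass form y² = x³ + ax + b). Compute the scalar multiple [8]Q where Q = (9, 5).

Double-and-add on 8 = (1000)₂. Start with Q = (9, 5) for the leading 1-bit.
double: tangent at (9, 5): λ = (3·9² + 11)/(2·5) ≡ 7/10. 10⁻¹ ≡ 4 (mod 13) since 10·4 = 40 ≡ 1, so λ ≡ 7·4 ≡ 2.
  x = λ² - 9 - 9 = 4 - 18 ≡ 12; y = λ·(9 - 12) - 5 ≡ 2. → (12, 2)
double: tangent at (12, 2): λ = (3·12² + 11)/(2·2) ≡ 1/4. 4⁻¹ ≡ 10 (mod 13), so λ ≡ 1·10 ≡ 10.
  x = λ² - 12 - 12 = 100 - 24 ≡ 11; y = λ·(12 - 11) - 2 ≡ 8. → (11, 8)
double: tangent at (11, 8): λ = (3·11² + 11)/(2·8) ≡ 10/3. 3⁻¹ ≡ 9 (mod 13) since 3·9 = 27 ≡ 1, so λ ≡ 10·9 ≡ 12.
  x = λ² - 11 - 11 = 144 - 22 ≡ 5; y = λ·(11 - 5) - 8 ≡ 12. → (5, 12)

(5, 12)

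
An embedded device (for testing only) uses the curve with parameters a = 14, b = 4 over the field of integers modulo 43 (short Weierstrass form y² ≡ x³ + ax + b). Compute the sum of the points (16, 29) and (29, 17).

(16, 29) + (29, 17). λ = (17 - 29)/(29 - 16) ≡ 31/13 mod 43. 13⁻¹ ≡ 10 (mod 43) since 13·10 = 130 ≡ 1, so λ ≡ 9.
  x = λ² - 16 - 29 = 81 - 45 ≡ 36; y = λ·(16 - 36) - 29 ≡ 6. → (36, 6)

(36, 6)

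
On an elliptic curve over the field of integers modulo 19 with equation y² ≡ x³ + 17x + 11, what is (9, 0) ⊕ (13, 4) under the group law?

(17, 11)

(9, 0) + (13, 4). λ = (4 - 0)/(13 - 9) ≡ 4/4 mod 19. 4⁻¹ ≡ 5 (mod 19), so λ ≡ 1.
  x = λ² - 9 - 13 = 1 - 22 ≡ 17; y = λ·(9 - 17) - 0 ≡ 11. → (17, 11)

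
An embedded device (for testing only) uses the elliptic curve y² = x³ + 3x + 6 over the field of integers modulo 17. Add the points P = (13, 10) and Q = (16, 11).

(7, 9)

(13, 10) + (16, 11). λ = (11 - 10)/(16 - 13) ≡ 1/3 mod 17. 3⁻¹ ≡ 6 (mod 17), so λ ≡ 6.
  x = λ² - 13 - 16 = 36 - 29 ≡ 7; y = λ·(13 - 7) - 10 ≡ 9. → (7, 9)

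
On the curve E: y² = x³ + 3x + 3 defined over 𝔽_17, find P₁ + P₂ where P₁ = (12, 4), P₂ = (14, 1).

(6, 4)

(12, 4) + (14, 1). λ = (1 - 4)/(14 - 12) ≡ 14/2 mod 17. 2⁻¹ ≡ 9 (mod 17), so λ ≡ 7.
  x = λ² - 12 - 14 = 49 - 26 ≡ 6; y = λ·(12 - 6) - 4 ≡ 4. → (6, 4)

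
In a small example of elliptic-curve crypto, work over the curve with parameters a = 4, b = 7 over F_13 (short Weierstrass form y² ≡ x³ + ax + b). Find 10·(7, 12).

Write Q = (7, 12).
Repeated addition: build up to 10Q.
2Q: tangent at (7, 12): λ = (3·7² + 4)/(2·12) ≡ 8/11. 11⁻¹ ≡ 6 (mod 13) since 11·6 = 66 ≡ 1, so λ ≡ 8·6 ≡ 9.
  x = λ² - 7 - 7 = 81 - 14 ≡ 2; y = λ·(7 - 2) - 12 ≡ 7. → (2, 7)
3Q: (2, 7) + (7, 12). λ = (12 - 7)/(7 - 2) ≡ 5/5 mod 13. 5⁻¹ ≡ 8 (mod 13) since 5·8 = 40 ≡ 1, so λ ≡ 1.
  x = λ² - 2 - 7 = 1 - 9 ≡ 5; y = λ·(2 - 5) - 7 ≡ 3. → (5, 3)
4Q: (5, 3) + (7, 12). λ = (12 - 3)/(7 - 5) ≡ 9/2 mod 13. 2⁻¹ ≡ 7 (mod 13), so λ ≡ 11.
  x = λ² - 5 - 7 = 121 - 12 ≡ 5; y = λ·(5 - 5) - 3 ≡ 10. → (5, 10)
5Q: (5, 10) + (7, 12). λ = (12 - 10)/(7 - 5) ≡ 2/2 mod 13. 2⁻¹ ≡ 7 (mod 13), so λ ≡ 1.
  x = λ² - 5 - 7 = 1 - 12 ≡ 2; y = λ·(5 - 2) - 10 ≡ 6. → (2, 6)
6Q: (2, 6) + (7, 12). λ = (12 - 6)/(7 - 2) ≡ 6/5 mod 13. 5⁻¹ ≡ 8 (mod 13) since 5·8 = 40 ≡ 1, so λ ≡ 9.
  x = λ² - 2 - 7 = 81 - 9 ≡ 7; y = λ·(2 - 7) - 6 ≡ 1. → (7, 1)
7Q: (7, 1) + (7, 12): same x and y₁ ≡ -y₂, so the sum is 𝒪.
8Q: 𝒪 + (7, 12) = (7, 12) (identity).
9Q: tangent at (7, 12): λ = (3·7² + 4)/(2·12) ≡ 8/11. 11⁻¹ ≡ 6 (mod 13) since 11·6 = 66 ≡ 1, so λ ≡ 8·6 ≡ 9.
  x = λ² - 7 - 7 = 81 - 14 ≡ 2; y = λ·(7 - 2) - 12 ≡ 7. → (2, 7)
10Q: (2, 7) + (7, 12). λ = (12 - 7)/(7 - 2) ≡ 5/5 mod 13. 5⁻¹ ≡ 8 (mod 13), so λ ≡ 1.
  x = λ² - 2 - 7 = 1 - 9 ≡ 5; y = λ·(2 - 5) - 7 ≡ 3. → (5, 3)

(5, 3)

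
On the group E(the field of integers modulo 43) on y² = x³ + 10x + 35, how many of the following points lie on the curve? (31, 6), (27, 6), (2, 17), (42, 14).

3

(31, 6): 6² ≡ 36, rhs ≡ 36 → on.
(27, 6): 6² ≡ 36, rhs ≡ 36 → on.
(2, 17): 17² ≡ 31, rhs ≡ 20 → off.
(42, 14): 14² ≡ 24, rhs ≡ 24 → on.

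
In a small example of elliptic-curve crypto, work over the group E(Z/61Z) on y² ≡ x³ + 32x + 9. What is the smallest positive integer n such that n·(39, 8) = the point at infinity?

2P: tangent at (39, 8): λ = (3·39² + 32)/(2·8) ≡ 20/16. 16⁻¹ ≡ 42 (mod 61), so λ ≡ 20·42 ≡ 47.
  x = λ² - 39 - 39 = 2209 - 78 ≡ 57; y = λ·(39 - 57) - 8 ≡ 0. → (57, 0)
3P: (57, 0) + (39, 8). λ = (8 - 0)/(39 - 57) ≡ 8/43 mod 61. 43⁻¹ ≡ 44 (mod 61), so λ ≡ 47.
  x = λ² - 57 - 39 = 2209 - 96 ≡ 39; y = λ·(57 - 39) - 0 ≡ 53. → (39, 53)
4P: (39, 53) + (39, 8): same x and y₁ ≡ -y₂, so the sum is the point at infinity.
4P = the point at infinity, so the order is 4.

4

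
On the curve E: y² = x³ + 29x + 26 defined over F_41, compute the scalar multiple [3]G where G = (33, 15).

(29, 0)

Repeated addition: build up to 3G.
2G: tangent at (33, 15): λ = (3·33² + 29)/(2·15) ≡ 16/30. 30⁻¹ ≡ 26 (mod 41) since 30·26 = 780 ≡ 1, so λ ≡ 16·26 ≡ 6.
  x = λ² - 33 - 33 = 36 - 66 ≡ 11; y = λ·(33 - 11) - 15 ≡ 35. → (11, 35)
3G: (11, 35) + (33, 15). λ = (15 - 35)/(33 - 11) ≡ 21/22 mod 41. 22⁻¹ ≡ 28 (mod 41), so λ ≡ 14.
  x = λ² - 11 - 33 = 196 - 44 ≡ 29; y = λ·(11 - 29) - 35 ≡ 0. → (29, 0)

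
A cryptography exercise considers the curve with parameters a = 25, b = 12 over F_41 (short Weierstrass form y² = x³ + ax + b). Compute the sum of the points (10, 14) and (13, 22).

(16, 11)

(10, 14) + (13, 22). λ = (22 - 14)/(13 - 10) ≡ 8/3 mod 41. 3⁻¹ ≡ 14 (mod 41), so λ ≡ 30.
  x = λ² - 10 - 13 = 900 - 23 ≡ 16; y = λ·(10 - 16) - 14 ≡ 11. → (16, 11)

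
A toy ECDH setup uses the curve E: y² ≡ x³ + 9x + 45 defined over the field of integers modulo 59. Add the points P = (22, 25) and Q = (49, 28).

(22, 25) + (49, 28). λ = (28 - 25)/(49 - 22) ≡ 3/27 mod 59. 27⁻¹ ≡ 35 (mod 59) since 27·35 = 945 ≡ 1, so λ ≡ 46.
  x = λ² - 22 - 49 = 2116 - 71 ≡ 39; y = λ·(22 - 39) - 25 ≡ 19. → (39, 19)

(39, 19)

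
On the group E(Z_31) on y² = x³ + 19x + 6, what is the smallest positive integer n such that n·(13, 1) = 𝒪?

3

2P: tangent at (13, 1): λ = (3·13² + 19)/(2·1) ≡ 30/2. 2⁻¹ ≡ 16 (mod 31) since 2·16 = 32 ≡ 1, so λ ≡ 30·16 ≡ 15.
  x = λ² - 13 - 13 = 225 - 26 ≡ 13; y = λ·(13 - 13) - 1 ≡ 30. → (13, 30)
3P: (13, 30) + (13, 1): same x and y₁ ≡ -y₂, so the sum is 𝒪.
3P = 𝒪, so the order is 3.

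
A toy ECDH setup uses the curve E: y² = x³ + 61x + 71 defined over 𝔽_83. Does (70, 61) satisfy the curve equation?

y² = 61² ≡ 69; x³ + 61x + 71 = 347341 ≡ 69 (mod 83). 69 = 69.

yes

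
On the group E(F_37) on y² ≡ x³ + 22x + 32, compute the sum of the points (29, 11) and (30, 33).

(18, 9)

(29, 11) + (30, 33). λ = (33 - 11)/(30 - 29) ≡ 22/1 mod 37. 1⁻¹ ≡ 1 (mod 37), so λ ≡ 22.
  x = λ² - 29 - 30 = 484 - 59 ≡ 18; y = λ·(29 - 18) - 11 ≡ 9. → (18, 9)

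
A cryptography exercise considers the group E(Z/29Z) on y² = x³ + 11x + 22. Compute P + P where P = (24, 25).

(15, 16)

tangent at (24, 25): λ = (3·24² + 11)/(2·25) ≡ 28/21. 21⁻¹ ≡ 18 (mod 29) since 21·18 = 378 ≡ 1, so λ ≡ 28·18 ≡ 11.
  x = λ² - 24 - 24 = 121 - 48 ≡ 15; y = λ·(24 - 15) - 25 ≡ 16. → (15, 16)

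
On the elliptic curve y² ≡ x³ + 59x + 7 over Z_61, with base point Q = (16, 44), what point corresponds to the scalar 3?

Repeated addition: build up to 3Q.
2Q: tangent at (16, 44): λ = (3·16² + 59)/(2·44) ≡ 34/27. 27⁻¹ ≡ 52 (mod 61), so λ ≡ 34·52 ≡ 60.
  x = λ² - 16 - 16 = 3600 - 32 ≡ 30; y = λ·(16 - 30) - 44 ≡ 31. → (30, 31)
3Q: (30, 31) + (16, 44). λ = (44 - 31)/(16 - 30) ≡ 13/47 mod 61. 47⁻¹ ≡ 13 (mod 61) since 47·13 = 611 ≡ 1, so λ ≡ 47.
  x = λ² - 30 - 16 = 2209 - 46 ≡ 28; y = λ·(30 - 28) - 31 ≡ 2. → (28, 2)

(28, 2)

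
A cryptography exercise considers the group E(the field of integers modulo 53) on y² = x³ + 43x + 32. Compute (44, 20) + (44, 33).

O

The two points share x = 44 and their y-coordinates satisfy 20 + 33 ≡ 0 (mod 53), so they are inverses. Their sum is ∞.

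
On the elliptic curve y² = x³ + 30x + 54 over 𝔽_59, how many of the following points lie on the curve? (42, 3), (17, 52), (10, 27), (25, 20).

(42, 3): 3² ≡ 9, rhs ≡ 0 → off.
(17, 52): 52² ≡ 49, rhs ≡ 49 → on.
(10, 27): 27² ≡ 21, rhs ≡ 56 → off.
(25, 20): 20² ≡ 46, rhs ≡ 27 → off.

1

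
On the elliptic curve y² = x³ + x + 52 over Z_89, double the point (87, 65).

(85, 42)

tangent at (87, 65): λ = (3·87² + 1)/(2·65) ≡ 13/41. 41⁻¹ ≡ 76 (mod 89), so λ ≡ 13·76 ≡ 9.
  x = λ² - 87 - 87 = 81 - 174 ≡ 85; y = λ·(87 - 85) - 65 ≡ 42. → (85, 42)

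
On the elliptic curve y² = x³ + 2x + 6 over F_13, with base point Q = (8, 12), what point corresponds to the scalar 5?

Double-and-add on 5 = (101)₂. Start with Q = (8, 12) for the leading 1-bit.
double: tangent at (8, 12): λ = (3·8² + 2)/(2·12) ≡ 12/11. 11⁻¹ ≡ 6 (mod 13), so λ ≡ 12·6 ≡ 7.
  x = λ² - 8 - 8 = 49 - 16 ≡ 7; y = λ·(8 - 7) - 12 ≡ 8. → (7, 8)
double: tangent at (7, 8): λ = (3·7² + 2)/(2·8) ≡ 6/3. 3⁻¹ ≡ 9 (mod 13) since 3·9 = 27 ≡ 1, so λ ≡ 6·9 ≡ 2.
  x = λ² - 7 - 7 = 4 - 14 ≡ 3; y = λ·(7 - 3) - 8 ≡ 0. → (3, 0)
add Q: (3, 0) + (8, 12). λ = (12 - 0)/(8 - 3) ≡ 12/5 mod 13. 5⁻¹ ≡ 8 (mod 13), so λ ≡ 5.
  x = λ² - 3 - 8 = 25 - 11 ≡ 1; y = λ·(3 - 1) - 0 ≡ 10. → (1, 10)

(1, 10)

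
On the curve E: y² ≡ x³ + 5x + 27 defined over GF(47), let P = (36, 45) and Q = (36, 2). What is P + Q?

The two points share x = 36 and their y-coordinates satisfy 45 + 2 ≡ 0 (mod 47), so they are inverses. Their sum is O.

O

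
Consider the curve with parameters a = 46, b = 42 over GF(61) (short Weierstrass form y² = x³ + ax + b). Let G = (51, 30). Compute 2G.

tangent at (51, 30): λ = (3·51² + 46)/(2·30) ≡ 41/60. 60⁻¹ ≡ 60 (mod 61), so λ ≡ 41·60 ≡ 20.
  x = λ² - 51 - 51 = 400 - 102 ≡ 54; y = λ·(51 - 54) - 30 ≡ 32. → (54, 32)

(54, 32)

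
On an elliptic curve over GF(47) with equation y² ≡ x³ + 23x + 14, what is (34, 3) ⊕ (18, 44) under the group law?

(37, 37)

(34, 3) + (18, 44). λ = (44 - 3)/(18 - 34) ≡ 41/31 mod 47. 31⁻¹ ≡ 44 (mod 47), so λ ≡ 18.
  x = λ² - 34 - 18 = 324 - 52 ≡ 37; y = λ·(34 - 37) - 3 ≡ 37. → (37, 37)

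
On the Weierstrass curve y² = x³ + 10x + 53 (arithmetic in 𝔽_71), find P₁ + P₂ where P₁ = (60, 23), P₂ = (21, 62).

(62, 50)

(60, 23) + (21, 62). λ = (62 - 23)/(21 - 60) ≡ 39/32 mod 71. 32⁻¹ ≡ 20 (mod 71) since 32·20 = 640 ≡ 1, so λ ≡ 70.
  x = λ² - 60 - 21 = 4900 - 81 ≡ 62; y = λ·(60 - 62) - 23 ≡ 50. → (62, 50)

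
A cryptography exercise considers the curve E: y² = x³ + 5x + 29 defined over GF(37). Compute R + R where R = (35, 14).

tangent at (35, 14): λ = (3·35² + 5)/(2·14) ≡ 17/28. 28⁻¹ ≡ 4 (mod 37), so λ ≡ 17·4 ≡ 31.
  x = λ² - 35 - 35 = 961 - 70 ≡ 3; y = λ·(35 - 3) - 14 ≡ 16. → (3, 16)

(3, 16)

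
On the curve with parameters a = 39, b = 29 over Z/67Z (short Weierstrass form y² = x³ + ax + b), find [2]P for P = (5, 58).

(45, 39)

tangent at (5, 58): λ = (3·5² + 39)/(2·58) ≡ 47/49. 49⁻¹ ≡ 26 (mod 67) since 49·26 = 1274 ≡ 1, so λ ≡ 47·26 ≡ 16.
  x = λ² - 5 - 5 = 256 - 10 ≡ 45; y = λ·(5 - 45) - 58 ≡ 39. → (45, 39)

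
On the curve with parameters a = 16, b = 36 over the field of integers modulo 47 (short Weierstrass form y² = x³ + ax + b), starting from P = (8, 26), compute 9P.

(19, 33)

Repeated addition: build up to 9P.
2P: tangent at (8, 26): λ = (3·8² + 16)/(2·26) ≡ 20/5. 5⁻¹ ≡ 19 (mod 47), so λ ≡ 20·19 ≡ 4.
  x = λ² - 8 - 8 = 16 - 16 ≡ 0; y = λ·(8 - 0) - 26 ≡ 6. → (0, 6)
3P: (0, 6) + (8, 26). λ = (26 - 6)/(8 - 0) ≡ 20/8 mod 47. 8⁻¹ ≡ 6 (mod 47), so λ ≡ 26.
  x = λ² - 0 - 8 = 676 - 8 ≡ 10; y = λ·(0 - 10) - 6 ≡ 16. → (10, 16)
4P: (10, 16) + (8, 26). λ = (26 - 16)/(8 - 10) ≡ 10/45 mod 47. 45⁻¹ ≡ 23 (mod 47) since 45·23 = 1035 ≡ 1, so λ ≡ 42.
  x = λ² - 10 - 8 = 1764 - 18 ≡ 7; y = λ·(10 - 7) - 16 ≡ 16. → (7, 16)
5P: (7, 16) + (8, 26). λ = (26 - 16)/(8 - 7) ≡ 10/1 mod 47. 1⁻¹ ≡ 1 (mod 47) since 1·1 = 1 ≡ 1, so λ ≡ 10.
  x = λ² - 7 - 8 = 100 - 15 ≡ 38; y = λ·(7 - 38) - 16 ≡ 3. → (38, 3)
6P: (38, 3) + (8, 26). λ = (26 - 3)/(8 - 38) ≡ 23/17 mod 47. 17⁻¹ ≡ 36 (mod 47), so λ ≡ 29.
  x = λ² - 38 - 8 = 841 - 46 ≡ 43; y = λ·(38 - 43) - 3 ≡ 40. → (43, 40)
7P: (43, 40) + (8, 26). λ = (26 - 40)/(8 - 43) ≡ 33/12 mod 47. 12⁻¹ ≡ 4 (mod 47) since 12·4 = 48 ≡ 1, so λ ≡ 38.
  x = λ² - 43 - 8 = 1444 - 51 ≡ 30; y = λ·(43 - 30) - 40 ≡ 31. → (30, 31)
8P: (30, 31) + (8, 26). λ = (26 - 31)/(8 - 30) ≡ 42/25 mod 47. 25⁻¹ ≡ 32 (mod 47), so λ ≡ 28.
  x = λ² - 30 - 8 = 784 - 38 ≡ 41; y = λ·(30 - 41) - 31 ≡ 37. → (41, 37)
9P: (41, 37) + (8, 26). λ = (26 - 37)/(8 - 41) ≡ 36/14 mod 47. 14⁻¹ ≡ 37 (mod 47) since 14·37 = 518 ≡ 1, so λ ≡ 16.
  x = λ² - 41 - 8 = 256 - 49 ≡ 19; y = λ·(41 - 19) - 37 ≡ 33. → (19, 33)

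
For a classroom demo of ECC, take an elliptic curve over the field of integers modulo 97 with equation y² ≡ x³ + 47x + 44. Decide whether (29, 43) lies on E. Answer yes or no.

no

y² = 43² ≡ 6; x³ + 47x + 44 = 25796 ≡ 91 (mod 97). 6 ≠ 91.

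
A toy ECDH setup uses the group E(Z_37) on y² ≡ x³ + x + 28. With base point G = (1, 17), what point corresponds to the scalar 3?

Repeated addition: build up to 3G.
2G: tangent at (1, 17): λ = (3·1² + 1)/(2·17) ≡ 4/34. 34⁻¹ ≡ 12 (mod 37) since 34·12 = 408 ≡ 1, so λ ≡ 4·12 ≡ 11.
  x = λ² - 1 - 1 = 121 - 2 ≡ 8; y = λ·(1 - 8) - 17 ≡ 17. → (8, 17)
3G: (8, 17) + (1, 17). λ = (17 - 17)/(1 - 8) ≡ 0/30 mod 37. 30⁻¹ ≡ 21 (mod 37) since 30·21 = 630 ≡ 1, so λ ≡ 0.
  x = λ² - 8 - 1 = 0 - 9 ≡ 28; y = λ·(8 - 28) - 17 ≡ 20. → (28, 20)

(28, 20)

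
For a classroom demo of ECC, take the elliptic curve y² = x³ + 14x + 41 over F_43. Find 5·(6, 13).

Write Q = (6, 13).
Repeated addition: build up to 5Q.
2Q: tangent at (6, 13): λ = (3·6² + 14)/(2·13) ≡ 36/26. 26⁻¹ ≡ 5 (mod 43) since 26·5 = 130 ≡ 1, so λ ≡ 36·5 ≡ 8.
  x = λ² - 6 - 6 = 64 - 12 ≡ 9; y = λ·(6 - 9) - 13 ≡ 6. → (9, 6)
3Q: (9, 6) + (6, 13). λ = (13 - 6)/(6 - 9) ≡ 7/40 mod 43. 40⁻¹ ≡ 14 (mod 43) since 40·14 = 560 ≡ 1, so λ ≡ 12.
  x = λ² - 9 - 6 = 144 - 15 ≡ 0; y = λ·(9 - 0) - 6 ≡ 16. → (0, 16)
4Q: (0, 16) + (6, 13). λ = (13 - 16)/(6 - 0) ≡ 40/6 mod 43. 6⁻¹ ≡ 36 (mod 43) since 6·36 = 216 ≡ 1, so λ ≡ 21.
  x = λ² - 0 - 6 = 441 - 6 ≡ 5; y = λ·(0 - 5) - 16 ≡ 8. → (5, 8)
5Q: (5, 8) + (6, 13). λ = (13 - 8)/(6 - 5) ≡ 5/1 mod 43. 1⁻¹ ≡ 1 (mod 43), so λ ≡ 5.
  x = λ² - 5 - 6 = 25 - 11 ≡ 14; y = λ·(5 - 14) - 8 ≡ 33. → (14, 33)

(14, 33)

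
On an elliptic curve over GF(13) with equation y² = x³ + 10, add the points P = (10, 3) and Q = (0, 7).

(10, 3) + (0, 7). λ = (7 - 3)/(0 - 10) ≡ 4/3 mod 13. 3⁻¹ ≡ 9 (mod 13), so λ ≡ 10.
  x = λ² - 10 - 0 = 100 - 10 ≡ 12; y = λ·(10 - 12) - 3 ≡ 3. → (12, 3)

(12, 3)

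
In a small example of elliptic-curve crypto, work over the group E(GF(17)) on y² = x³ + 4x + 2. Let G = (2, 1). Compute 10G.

Repeated addition: build up to 10G.
2G: tangent at (2, 1): λ = (3·2² + 4)/(2·1) ≡ 16/2. 2⁻¹ ≡ 9 (mod 17), so λ ≡ 16·9 ≡ 8.
  x = λ² - 2 - 2 = 64 - 4 ≡ 9; y = λ·(2 - 9) - 1 ≡ 11. → (9, 11)
3G: (9, 11) + (2, 1). λ = (1 - 11)/(2 - 9) ≡ 7/10 mod 17. 10⁻¹ ≡ 12 (mod 17) since 10·12 = 120 ≡ 1, so λ ≡ 16.
  x = λ² - 9 - 2 = 256 - 11 ≡ 7; y = λ·(9 - 7) - 11 ≡ 4. → (7, 4)
4G: (7, 4) + (2, 1). λ = (1 - 4)/(2 - 7) ≡ 14/12 mod 17. 12⁻¹ ≡ 10 (mod 17), so λ ≡ 4.
  x = λ² - 7 - 2 = 16 - 9 ≡ 7; y = λ·(7 - 7) - 4 ≡ 13. → (7, 13)
5G: (7, 13) + (2, 1). λ = (1 - 13)/(2 - 7) ≡ 5/12 mod 17. 12⁻¹ ≡ 10 (mod 17) since 12·10 = 120 ≡ 1, so λ ≡ 16.
  x = λ² - 7 - 2 = 256 - 9 ≡ 9; y = λ·(7 - 9) - 13 ≡ 6. → (9, 6)
6G: (9, 6) + (2, 1). λ = (1 - 6)/(2 - 9) ≡ 12/10 mod 17. 10⁻¹ ≡ 12 (mod 17) since 10·12 = 120 ≡ 1, so λ ≡ 8.
  x = λ² - 9 - 2 = 64 - 11 ≡ 2; y = λ·(9 - 2) - 6 ≡ 16. → (2, 16)
7G: (2, 16) + (2, 1): same x and y₁ ≡ -y₂, so the sum is 𝒪.
8G: 𝒪 + (2, 1) = (2, 1) (identity).
9G: tangent at (2, 1): λ = (3·2² + 4)/(2·1) ≡ 16/2. 2⁻¹ ≡ 9 (mod 17), so λ ≡ 16·9 ≡ 8.
  x = λ² - 2 - 2 = 64 - 4 ≡ 9; y = λ·(2 - 9) - 1 ≡ 11. → (9, 11)
10G: (9, 11) + (2, 1). λ = (1 - 11)/(2 - 9) ≡ 7/10 mod 17. 10⁻¹ ≡ 12 (mod 17), so λ ≡ 16.
  x = λ² - 9 - 2 = 256 - 11 ≡ 7; y = λ·(9 - 7) - 11 ≡ 4. → (7, 4)

(7, 4)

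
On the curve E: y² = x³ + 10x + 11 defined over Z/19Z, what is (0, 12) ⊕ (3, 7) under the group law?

(4, 1)

(0, 12) + (3, 7). λ = (7 - 12)/(3 - 0) ≡ 14/3 mod 19. 3⁻¹ ≡ 13 (mod 19), so λ ≡ 11.
  x = λ² - 0 - 3 = 121 - 3 ≡ 4; y = λ·(0 - 4) - 12 ≡ 1. → (4, 1)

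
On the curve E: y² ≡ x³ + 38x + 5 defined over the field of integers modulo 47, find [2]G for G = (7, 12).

tangent at (7, 12): λ = (3·7² + 38)/(2·12) ≡ 44/24. 24⁻¹ ≡ 2 (mod 47) since 24·2 = 48 ≡ 1, so λ ≡ 44·2 ≡ 41.
  x = λ² - 7 - 7 = 1681 - 14 ≡ 22; y = λ·(7 - 22) - 12 ≡ 31. → (22, 31)

(22, 31)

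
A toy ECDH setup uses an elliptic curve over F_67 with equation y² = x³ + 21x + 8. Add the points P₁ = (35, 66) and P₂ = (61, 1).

(61, 66)

(35, 66) + (61, 1). λ = (1 - 66)/(61 - 35) ≡ 2/26 mod 67. 26⁻¹ ≡ 49 (mod 67), so λ ≡ 31.
  x = λ² - 35 - 61 = 961 - 96 ≡ 61; y = λ·(35 - 61) - 66 ≡ 66. → (61, 66)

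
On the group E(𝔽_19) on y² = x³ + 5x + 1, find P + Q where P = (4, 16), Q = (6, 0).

(4, 16) + (6, 0). λ = (0 - 16)/(6 - 4) ≡ 3/2 mod 19. 2⁻¹ ≡ 10 (mod 19) since 2·10 = 20 ≡ 1, so λ ≡ 11.
  x = λ² - 4 - 6 = 121 - 10 ≡ 16; y = λ·(4 - 16) - 16 ≡ 4. → (16, 4)

(16, 4)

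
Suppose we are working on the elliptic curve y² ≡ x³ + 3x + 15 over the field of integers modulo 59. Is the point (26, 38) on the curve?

y² = 38² ≡ 28; x³ + 3x + 15 = 17669 ≡ 28 (mod 59). 28 = 28.

yes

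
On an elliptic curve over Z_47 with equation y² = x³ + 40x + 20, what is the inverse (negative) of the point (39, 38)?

-(39, 38) = (39, -38 mod 47) = (39, 9).

(39, 9)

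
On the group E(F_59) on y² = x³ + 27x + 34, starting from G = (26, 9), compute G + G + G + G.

Double-and-add on 4 = (100)₂. Start with G = (26, 9) for the leading 1-bit.
double: tangent at (26, 9): λ = (3·26² + 27)/(2·9) ≡ 49/18. 18⁻¹ ≡ 23 (mod 59) since 18·23 = 414 ≡ 1, so λ ≡ 49·23 ≡ 6.
  x = λ² - 26 - 26 = 36 - 52 ≡ 43; y = λ·(26 - 43) - 9 ≡ 7. → (43, 7)
double: tangent at (43, 7): λ = (3·43² + 27)/(2·7) ≡ 28/14. 14⁻¹ ≡ 38 (mod 59), so λ ≡ 28·38 ≡ 2.
  x = λ² - 43 - 43 = 4 - 86 ≡ 36; y = λ·(43 - 36) - 7 ≡ 7. → (36, 7)

(36, 7)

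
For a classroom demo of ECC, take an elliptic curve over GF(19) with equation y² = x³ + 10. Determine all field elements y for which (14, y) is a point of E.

none

x³ + 0x + 10 = 2754 ≡ 18 (mod 19).
18 is a non-residue mod 19; no y exists.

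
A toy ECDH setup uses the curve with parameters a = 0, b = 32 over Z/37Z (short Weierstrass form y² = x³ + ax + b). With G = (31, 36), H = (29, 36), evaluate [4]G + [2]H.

(8, 27)

First 4G:
Double-and-add on 4 = (100)₂. Start with G = (31, 36) for the leading 1-bit.
double: tangent at (31, 36): λ = (3·31² + 0)/(2·36) ≡ 34/35. 35⁻¹ ≡ 18 (mod 37), so λ ≡ 34·18 ≡ 20.
  x = λ² - 31 - 31 = 400 - 62 ≡ 5; y = λ·(31 - 5) - 36 ≡ 3. → (5, 3)
double: tangent at (5, 3): λ = (3·5² + 0)/(2·3) ≡ 1/6. 6⁻¹ ≡ 31 (mod 37), so λ ≡ 1·31 ≡ 31.
  x = λ² - 5 - 5 = 961 - 10 ≡ 26; y = λ·(5 - 26) - 3 ≡ 12. → (26, 12)
4G = (26, 12).
Next 2H:
Repeated addition: build up to 2H.
2H: tangent at (29, 36): λ = (3·29² + 0)/(2·36) ≡ 7/35. 35⁻¹ ≡ 18 (mod 37), so λ ≡ 7·18 ≡ 15.
  x = λ² - 29 - 29 = 225 - 58 ≡ 19; y = λ·(29 - 19) - 36 ≡ 3. → (19, 3)
2H = (19, 3).
Finally 4G + 2H:
(26, 12) + (19, 3). λ = (3 - 12)/(19 - 26) ≡ 28/30 mod 37. 30⁻¹ ≡ 21 (mod 37), so λ ≡ 33.
  x = λ² - 26 - 19 = 1089 - 45 ≡ 8; y = λ·(26 - 8) - 12 ≡ 27. → (8, 27)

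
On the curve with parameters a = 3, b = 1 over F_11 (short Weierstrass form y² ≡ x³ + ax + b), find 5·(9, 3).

(8, 3)

Write G = (9, 3).
Double-and-add on 5 = (101)₂. Start with G = (9, 3) for the leading 1-bit.
double: tangent at (9, 3): λ = (3·9² + 3)/(2·3) ≡ 4/6. 6⁻¹ ≡ 2 (mod 11) since 6·2 = 12 ≡ 1, so λ ≡ 4·2 ≡ 8.
  x = λ² - 9 - 9 = 64 - 18 ≡ 2; y = λ·(9 - 2) - 3 ≡ 9. → (2, 9)
double: tangent at (2, 9): λ = (3·2² + 3)/(2·9) ≡ 4/7. 7⁻¹ ≡ 8 (mod 11), so λ ≡ 4·8 ≡ 10.
  x = λ² - 2 - 2 = 100 - 4 ≡ 8; y = λ·(2 - 8) - 9 ≡ 8. → (8, 8)
add G: (8, 8) + (9, 3). λ = (3 - 8)/(9 - 8) ≡ 6/1 mod 11. 1⁻¹ ≡ 1 (mod 11), so λ ≡ 6.
  x = λ² - 8 - 9 = 36 - 17 ≡ 8; y = λ·(8 - 8) - 8 ≡ 3. → (8, 3)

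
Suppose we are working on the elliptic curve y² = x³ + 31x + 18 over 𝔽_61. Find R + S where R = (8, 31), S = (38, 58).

(8, 31) + (38, 58). λ = (58 - 31)/(38 - 8) ≡ 27/30 mod 61. 30⁻¹ ≡ 59 (mod 61) since 30·59 = 1770 ≡ 1, so λ ≡ 7.
  x = λ² - 8 - 38 = 49 - 46 ≡ 3; y = λ·(8 - 3) - 31 ≡ 4. → (3, 4)

(3, 4)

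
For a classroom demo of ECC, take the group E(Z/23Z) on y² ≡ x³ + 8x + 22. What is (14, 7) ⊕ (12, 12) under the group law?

(14, 7) + (12, 12). λ = (12 - 7)/(12 - 14) ≡ 5/21 mod 23. 21⁻¹ ≡ 11 (mod 23), so λ ≡ 9.
  x = λ² - 14 - 12 = 81 - 26 ≡ 9; y = λ·(14 - 9) - 7 ≡ 15. → (9, 15)

(9, 15)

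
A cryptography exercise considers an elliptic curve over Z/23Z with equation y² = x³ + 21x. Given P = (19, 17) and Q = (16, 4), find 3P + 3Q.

(5, 0)

First 3P:
Repeated addition: build up to 3P.
2P: tangent at (19, 17): λ = (3·19² + 21)/(2·17) ≡ 0/11. 11⁻¹ ≡ 21 (mod 23), so λ ≡ 0·21 ≡ 0.
  x = λ² - 19 - 19 = 0 - 38 ≡ 8; y = λ·(19 - 8) - 17 ≡ 6. → (8, 6)
3P: (8, 6) + (19, 17). λ = (17 - 6)/(19 - 8) ≡ 11/11 mod 23. 11⁻¹ ≡ 21 (mod 23), so λ ≡ 1.
  x = λ² - 8 - 19 = 1 - 27 ≡ 20; y = λ·(8 - 20) - 6 ≡ 5. → (20, 5)
3P = (20, 5).
Next 3Q:
Repeated addition: build up to 3Q.
2Q: tangent at (16, 4): λ = (3·16² + 21)/(2·4) ≡ 7/8. 8⁻¹ ≡ 3 (mod 23), so λ ≡ 7·3 ≡ 21.
  x = λ² - 16 - 16 = 441 - 32 ≡ 18; y = λ·(16 - 18) - 4 ≡ 0. → (18, 0)
3Q: (18, 0) + (16, 4). λ = (4 - 0)/(16 - 18) ≡ 4/21 mod 23. 21⁻¹ ≡ 11 (mod 23), so λ ≡ 21.
  x = λ² - 18 - 16 = 441 - 34 ≡ 16; y = λ·(18 - 16) - 0 ≡ 19. → (16, 19)
3Q = (16, 19).
Finally 3P + 3Q:
(20, 5) + (16, 19). λ = (19 - 5)/(16 - 20) ≡ 14/19 mod 23. 19⁻¹ ≡ 17 (mod 23), so λ ≡ 8.
  x = λ² - 20 - 16 = 64 - 36 ≡ 5; y = λ·(20 - 5) - 5 ≡ 0. → (5, 0)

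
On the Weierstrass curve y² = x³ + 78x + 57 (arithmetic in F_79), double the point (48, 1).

(28, 63)

tangent at (48, 1): λ = (3·48² + 78)/(2·1) ≡ 38/2. 2⁻¹ ≡ 40 (mod 79) since 2·40 = 80 ≡ 1, so λ ≡ 38·40 ≡ 19.
  x = λ² - 48 - 48 = 361 - 96 ≡ 28; y = λ·(48 - 28) - 1 ≡ 63. → (28, 63)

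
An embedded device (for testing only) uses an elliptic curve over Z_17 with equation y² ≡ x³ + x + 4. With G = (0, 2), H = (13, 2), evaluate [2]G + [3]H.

First 2G:
Repeated addition: build up to 2G.
2G: tangent at (0, 2): λ = (3·0² + 1)/(2·2) ≡ 1/4. 4⁻¹ ≡ 13 (mod 17) since 4·13 = 52 ≡ 1, so λ ≡ 1·13 ≡ 13.
  x = λ² - 0 - 0 = 169 - 0 ≡ 16; y = λ·(0 - 16) - 2 ≡ 11. → (16, 11)
2G = (16, 11).
Next 3H:
Repeated addition: build up to 3H.
2H: tangent at (13, 2): λ = (3·13² + 1)/(2·2) ≡ 15/4. 4⁻¹ ≡ 13 (mod 17) since 4·13 = 52 ≡ 1, so λ ≡ 15·13 ≡ 8.
  x = λ² - 13 - 13 = 64 - 26 ≡ 4; y = λ·(13 - 4) - 2 ≡ 2. → (4, 2)
3H: (4, 2) + (13, 2). λ = (2 - 2)/(13 - 4) ≡ 0/9 mod 17. 9⁻¹ ≡ 2 (mod 17), so λ ≡ 0.
  x = λ² - 4 - 13 = 0 - 17 ≡ 0; y = λ·(4 - 0) - 2 ≡ 15. → (0, 15)
3H = (0, 15).
Finally 2G + 3H:
(16, 11) + (0, 15). λ = (15 - 11)/(0 - 16) ≡ 4/1 mod 17. 1⁻¹ ≡ 1 (mod 17) since 1·1 = 1 ≡ 1, so λ ≡ 4.
  x = λ² - 16 - 0 = 16 - 16 ≡ 0; y = λ·(16 - 0) - 11 ≡ 2. → (0, 2)

(0, 2)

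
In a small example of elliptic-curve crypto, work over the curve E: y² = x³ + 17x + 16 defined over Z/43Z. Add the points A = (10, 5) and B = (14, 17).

(28, 27)

(10, 5) + (14, 17). λ = (17 - 5)/(14 - 10) ≡ 12/4 mod 43. 4⁻¹ ≡ 11 (mod 43) since 4·11 = 44 ≡ 1, so λ ≡ 3.
  x = λ² - 10 - 14 = 9 - 24 ≡ 28; y = λ·(10 - 28) - 5 ≡ 27. → (28, 27)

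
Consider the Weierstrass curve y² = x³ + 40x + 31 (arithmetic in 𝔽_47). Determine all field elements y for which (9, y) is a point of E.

none

x³ + 40x + 31 = 1120 ≡ 39 (mod 47).
39 is a non-residue mod 47; no y exists.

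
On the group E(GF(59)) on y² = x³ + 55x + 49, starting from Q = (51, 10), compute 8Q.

Double-and-add on 8 = (1000)₂. Start with Q = (51, 10) for the leading 1-bit.
double: tangent at (51, 10): λ = (3·51² + 55)/(2·10) ≡ 11/20. 20⁻¹ ≡ 3 (mod 59) since 20·3 = 60 ≡ 1, so λ ≡ 11·3 ≡ 33.
  x = λ² - 51 - 51 = 1089 - 102 ≡ 43; y = λ·(51 - 43) - 10 ≡ 18. → (43, 18)
double: tangent at (43, 18): λ = (3·43² + 55)/(2·18) ≡ 56/36. 36⁻¹ ≡ 41 (mod 59), so λ ≡ 56·41 ≡ 54.
  x = λ² - 43 - 43 = 2916 - 86 ≡ 57; y = λ·(43 - 57) - 18 ≡ 52. → (57, 52)
double: tangent at (57, 52): λ = (3·57² + 55)/(2·52) ≡ 8/45. 45⁻¹ ≡ 21 (mod 59), so λ ≡ 8·21 ≡ 50.
  x = λ² - 57 - 57 = 2500 - 114 ≡ 26; y = λ·(57 - 26) - 52 ≡ 23. → (26, 23)

(26, 23)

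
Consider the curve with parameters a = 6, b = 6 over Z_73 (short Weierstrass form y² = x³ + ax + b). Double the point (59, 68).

tangent at (59, 68): λ = (3·59² + 6)/(2·68) ≡ 10/63. 63⁻¹ ≡ 51 (mod 73) since 63·51 = 3213 ≡ 1, so λ ≡ 10·51 ≡ 72.
  x = λ² - 59 - 59 = 5184 - 118 ≡ 29; y = λ·(59 - 29) - 68 ≡ 48. → (29, 48)

(29, 48)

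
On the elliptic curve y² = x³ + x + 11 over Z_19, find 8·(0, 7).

O

Write G = (0, 7).
Repeated addition: build up to 8G.
2G: tangent at (0, 7): λ = (3·0² + 1)/(2·7) ≡ 1/14. 14⁻¹ ≡ 15 (mod 19) since 14·15 = 210 ≡ 1, so λ ≡ 1·15 ≡ 15.
  x = λ² - 0 - 0 = 225 - 0 ≡ 16; y = λ·(0 - 16) - 7 ≡ 0. → (16, 0)
3G: (16, 0) + (0, 7). λ = (7 - 0)/(0 - 16) ≡ 7/3 mod 19. 3⁻¹ ≡ 13 (mod 19), so λ ≡ 15.
  x = λ² - 16 - 0 = 225 - 16 ≡ 0; y = λ·(16 - 0) - 0 ≡ 12. → (0, 12)
4G: (0, 12) + (0, 7): same x and y₁ ≡ -y₂, so the sum is ∞.
5G: ∞ + (0, 7) = (0, 7) (identity).
6G: tangent at (0, 7): λ = (3·0² + 1)/(2·7) ≡ 1/14. 14⁻¹ ≡ 15 (mod 19), so λ ≡ 1·15 ≡ 15.
  x = λ² - 0 - 0 = 225 - 0 ≡ 16; y = λ·(0 - 16) - 7 ≡ 0. → (16, 0)
7G: (16, 0) + (0, 7). λ = (7 - 0)/(0 - 16) ≡ 7/3 mod 19. 3⁻¹ ≡ 13 (mod 19), so λ ≡ 15.
  x = λ² - 16 - 0 = 225 - 16 ≡ 0; y = λ·(16 - 0) - 0 ≡ 12. → (0, 12)
8G: (0, 12) + (0, 7): same x and y₁ ≡ -y₂, so the sum is ∞.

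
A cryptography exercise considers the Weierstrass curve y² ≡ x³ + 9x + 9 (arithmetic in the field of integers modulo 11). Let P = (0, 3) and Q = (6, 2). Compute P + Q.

(0, 3) + (6, 2). λ = (2 - 3)/(6 - 0) ≡ 10/6 mod 11. 6⁻¹ ≡ 2 (mod 11) since 6·2 = 12 ≡ 1, so λ ≡ 9.
  x = λ² - 0 - 6 = 81 - 6 ≡ 9; y = λ·(0 - 9) - 3 ≡ 4. → (9, 4)

(9, 4)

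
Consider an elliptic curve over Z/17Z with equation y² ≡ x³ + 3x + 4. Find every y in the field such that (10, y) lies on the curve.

none

x³ + 3x + 4 = 1034 ≡ 14 (mod 17).
14 is a non-residue mod 17; no y exists.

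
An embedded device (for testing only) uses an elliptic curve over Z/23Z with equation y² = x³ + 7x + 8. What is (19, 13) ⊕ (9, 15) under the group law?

(19, 13) + (9, 15). λ = (15 - 13)/(9 - 19) ≡ 2/13 mod 23. 13⁻¹ ≡ 16 (mod 23) since 13·16 = 208 ≡ 1, so λ ≡ 9.
  x = λ² - 19 - 9 = 81 - 28 ≡ 7; y = λ·(19 - 7) - 13 ≡ 3. → (7, 3)

(7, 3)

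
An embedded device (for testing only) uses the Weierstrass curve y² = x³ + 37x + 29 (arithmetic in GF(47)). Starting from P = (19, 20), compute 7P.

(41, 22)

Repeated addition: build up to 7P.
2P: tangent at (19, 20): λ = (3·19² + 37)/(2·20) ≡ 39/40. 40⁻¹ ≡ 20 (mod 47) since 40·20 = 800 ≡ 1, so λ ≡ 39·20 ≡ 28.
  x = λ² - 19 - 19 = 784 - 38 ≡ 41; y = λ·(19 - 41) - 20 ≡ 22. → (41, 22)
3P: (41, 22) + (19, 20). λ = (20 - 22)/(19 - 41) ≡ 45/25 mod 47. 25⁻¹ ≡ 32 (mod 47), so λ ≡ 30.
  x = λ² - 41 - 19 = 900 - 60 ≡ 41; y = λ·(41 - 41) - 22 ≡ 25. → (41, 25)
4P: (41, 25) + (19, 20). λ = (20 - 25)/(19 - 41) ≡ 42/25 mod 47. 25⁻¹ ≡ 32 (mod 47), so λ ≡ 28.
  x = λ² - 41 - 19 = 784 - 60 ≡ 19; y = λ·(41 - 19) - 25 ≡ 27. → (19, 27)
5P: (19, 27) + (19, 20): same x and y₁ ≡ -y₂, so the sum is ∞.
6P: ∞ + (19, 20) = (19, 20) (identity).
7P: tangent at (19, 20): λ = (3·19² + 37)/(2·20) ≡ 39/40. 40⁻¹ ≡ 20 (mod 47), so λ ≡ 39·20 ≡ 28.
  x = λ² - 19 - 19 = 784 - 38 ≡ 41; y = λ·(19 - 41) - 20 ≡ 22. → (41, 22)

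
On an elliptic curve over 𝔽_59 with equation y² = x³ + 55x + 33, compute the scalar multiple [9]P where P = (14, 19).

Repeated addition: build up to 9P.
2P: tangent at (14, 19): λ = (3·14² + 55)/(2·19) ≡ 53/38. 38⁻¹ ≡ 14 (mod 59) since 38·14 = 532 ≡ 1, so λ ≡ 53·14 ≡ 34.
  x = λ² - 14 - 14 = 1156 - 28 ≡ 7; y = λ·(14 - 7) - 19 ≡ 42. → (7, 42)
3P: (7, 42) + (14, 19). λ = (19 - 42)/(14 - 7) ≡ 36/7 mod 59. 7⁻¹ ≡ 17 (mod 59) since 7·17 = 119 ≡ 1, so λ ≡ 22.
  x = λ² - 7 - 14 = 484 - 21 ≡ 50; y = λ·(7 - 50) - 42 ≡ 15. → (50, 15)
4P: (50, 15) + (14, 19). λ = (19 - 15)/(14 - 50) ≡ 4/23 mod 59. 23⁻¹ ≡ 18 (mod 59) since 23·18 = 414 ≡ 1, so λ ≡ 13.
  x = λ² - 50 - 14 = 169 - 64 ≡ 46; y = λ·(50 - 46) - 15 ≡ 37. → (46, 37)
5P: (46, 37) + (14, 19). λ = (19 - 37)/(14 - 46) ≡ 41/27 mod 59. 27⁻¹ ≡ 35 (mod 59) since 27·35 = 945 ≡ 1, so λ ≡ 19.
  x = λ² - 46 - 14 = 361 - 60 ≡ 6; y = λ·(46 - 6) - 37 ≡ 15. → (6, 15)
6P: (6, 15) + (14, 19). λ = (19 - 15)/(14 - 6) ≡ 4/8 mod 59. 8⁻¹ ≡ 37 (mod 59), so λ ≡ 30.
  x = λ² - 6 - 14 = 900 - 20 ≡ 54; y = λ·(6 - 54) - 15 ≡ 20. → (54, 20)
7P: (54, 20) + (14, 19). λ = (19 - 20)/(14 - 54) ≡ 58/19 mod 59. 19⁻¹ ≡ 28 (mod 59), so λ ≡ 31.
  x = λ² - 54 - 14 = 961 - 68 ≡ 8; y = λ·(54 - 8) - 20 ≡ 49. → (8, 49)
8P: (8, 49) + (14, 19). λ = (19 - 49)/(14 - 8) ≡ 29/6 mod 59. 6⁻¹ ≡ 10 (mod 59), so λ ≡ 54.
  x = λ² - 8 - 14 = 2916 - 22 ≡ 3; y = λ·(8 - 3) - 49 ≡ 44. → (3, 44)
9P: (3, 44) + (14, 19). λ = (19 - 44)/(14 - 3) ≡ 34/11 mod 59. 11⁻¹ ≡ 43 (mod 59) since 11·43 = 473 ≡ 1, so λ ≡ 46.
  x = λ² - 3 - 14 = 2116 - 17 ≡ 34; y = λ·(3 - 34) - 44 ≡ 5. → (34, 5)

(34, 5)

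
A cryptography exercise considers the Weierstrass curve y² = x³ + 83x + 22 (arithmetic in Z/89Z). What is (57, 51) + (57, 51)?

tangent at (57, 51): λ = (3·57² + 83)/(2·51) ≡ 40/13. 13⁻¹ ≡ 48 (mod 89), so λ ≡ 40·48 ≡ 51.
  x = λ² - 57 - 57 = 2601 - 114 ≡ 84; y = λ·(57 - 84) - 51 ≡ 85. → (84, 85)

(84, 85)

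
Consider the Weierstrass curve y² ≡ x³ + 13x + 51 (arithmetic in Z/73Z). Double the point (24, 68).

tangent at (24, 68): λ = (3·24² + 13)/(2·68) ≡ 62/63. 63⁻¹ ≡ 51 (mod 73) since 63·51 = 3213 ≡ 1, so λ ≡ 62·51 ≡ 23.
  x = λ² - 24 - 24 = 529 - 48 ≡ 43; y = λ·(24 - 43) - 68 ≡ 6. → (43, 6)

(43, 6)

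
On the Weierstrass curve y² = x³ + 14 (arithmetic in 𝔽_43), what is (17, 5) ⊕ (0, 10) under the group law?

(17, 5) + (0, 10). λ = (10 - 5)/(0 - 17) ≡ 5/26 mod 43. 26⁻¹ ≡ 5 (mod 43), so λ ≡ 25.
  x = λ² - 17 - 0 = 625 - 17 ≡ 6; y = λ·(17 - 6) - 5 ≡ 12. → (6, 12)

(6, 12)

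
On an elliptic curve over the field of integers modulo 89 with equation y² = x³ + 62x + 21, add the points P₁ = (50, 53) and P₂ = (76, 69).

(50, 53) + (76, 69). λ = (69 - 53)/(76 - 50) ≡ 16/26 mod 89. 26⁻¹ ≡ 24 (mod 89) since 26·24 = 624 ≡ 1, so λ ≡ 28.
  x = λ² - 50 - 76 = 784 - 126 ≡ 35; y = λ·(50 - 35) - 53 ≡ 11. → (35, 11)

(35, 11)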